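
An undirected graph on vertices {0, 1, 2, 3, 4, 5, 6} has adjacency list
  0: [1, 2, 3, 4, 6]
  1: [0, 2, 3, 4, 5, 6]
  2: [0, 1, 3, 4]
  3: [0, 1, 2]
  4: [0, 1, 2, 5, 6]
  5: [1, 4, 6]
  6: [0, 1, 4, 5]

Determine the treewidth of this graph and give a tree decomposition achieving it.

Each bag holds 4 vertices, so the decomposition has width 3, which upper-bounds the treewidth. Conversely, {0, 1, 2, 3} is a clique of size 4, and the vertices of any clique must share a bag in every tree decomposition; so some bag has ≥ 4 vertices and tw(G) ≥ 3. Hence tw(G) = 3 exactly.

Treewidth 3.
Bags: B1 = {0, 1, 2, 4}  B2 = {0, 1, 4, 6}  B3 = {1, 4, 5, 6}  B4 = {0, 1, 2, 3}
Tree: B1–B2, B2–B3, B1–B4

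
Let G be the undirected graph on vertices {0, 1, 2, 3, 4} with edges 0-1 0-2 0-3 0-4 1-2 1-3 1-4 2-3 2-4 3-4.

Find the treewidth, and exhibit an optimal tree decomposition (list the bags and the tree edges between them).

Treewidth 4.
One optimal decomposition is:
Bags: B1 = {0, 1, 2, 3, 4}
Tree: (single bag)

A single bag containing all 5 vertices is trivially a valid decomposition of width 4. On the other hand G contains the 5-clique {0, 1, 2, 3, 4}. A clique must lie in a single bag of any decomposition, so no decomposition can have width below 4. The upper and lower bounds meet at 4, so that is the treewidth.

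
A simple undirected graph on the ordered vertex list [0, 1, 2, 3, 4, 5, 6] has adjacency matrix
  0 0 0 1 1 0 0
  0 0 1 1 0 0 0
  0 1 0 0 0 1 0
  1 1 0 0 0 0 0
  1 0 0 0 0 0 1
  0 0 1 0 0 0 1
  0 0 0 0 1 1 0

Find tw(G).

2

A width-2 tree decomposition is:
Bags: B1 = {2, 5, 6}  B2 = {2, 4, 6}  B3 = {0, 2, 4}  B4 = {0, 2, 3}  B5 = {1, 2, 3}
Tree: B1–B2, B2–B3, B3–B4, B4–B5
The largest bag has 3 vertices, giving width 2; this decomposition certifies tw(G) ≤ 2. The edges 2–5–6–4–0–3–1–2 form a cycle, so G is not a tree and its treewidth is at least 2. The upper and lower bounds meet at 2, so that is the treewidth.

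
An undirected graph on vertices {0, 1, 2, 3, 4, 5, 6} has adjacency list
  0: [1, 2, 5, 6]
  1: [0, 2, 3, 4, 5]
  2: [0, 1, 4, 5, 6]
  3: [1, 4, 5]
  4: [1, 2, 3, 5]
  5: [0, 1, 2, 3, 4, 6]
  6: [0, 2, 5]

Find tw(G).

3

A width-3 tree decomposition is:
Bags: B1 = {1, 3, 4, 5}  B2 = {1, 2, 4, 5}  B3 = {0, 1, 2, 5}  B4 = {0, 2, 5, 6}
Tree: B1–B2, B2–B3, B3–B4
Each bag holds 4 vertices, so the decomposition has width 3, which upper-bounds the treewidth. For the lower bound, the 4 vertices {0, 1, 2, 5} are pairwise adjacent, and any tree decomposition puts a clique entirely inside one bag — forcing width ≥ 3. Therefore the treewidth is 3.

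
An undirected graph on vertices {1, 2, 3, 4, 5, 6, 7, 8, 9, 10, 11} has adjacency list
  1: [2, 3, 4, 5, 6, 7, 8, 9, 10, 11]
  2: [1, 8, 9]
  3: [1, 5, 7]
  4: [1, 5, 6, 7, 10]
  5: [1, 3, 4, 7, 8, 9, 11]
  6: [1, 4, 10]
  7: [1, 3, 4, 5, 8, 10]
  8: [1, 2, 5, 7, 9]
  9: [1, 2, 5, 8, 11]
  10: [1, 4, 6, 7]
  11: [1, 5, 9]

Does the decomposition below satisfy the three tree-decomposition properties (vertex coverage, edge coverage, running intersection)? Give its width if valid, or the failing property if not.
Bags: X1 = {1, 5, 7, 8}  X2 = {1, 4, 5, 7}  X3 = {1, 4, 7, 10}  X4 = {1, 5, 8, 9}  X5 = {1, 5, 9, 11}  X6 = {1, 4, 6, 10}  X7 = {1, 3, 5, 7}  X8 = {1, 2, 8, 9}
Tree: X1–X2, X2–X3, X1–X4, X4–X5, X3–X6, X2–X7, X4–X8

Yes; width 3.

Vertex coverage: the bags together contain {1, 2, 3, 4, 5, 6, 7, 8, 9, 10, 11}, the full vertex set. Edge coverage: each edge of G has both endpoints in at least one bag. Running intersection: for every vertex, the bags containing it form a connected subtree. All three properties hold, so this is a valid tree decomposition of width max|bag| − 1 = 3, and hence tw(G) ≤ 3.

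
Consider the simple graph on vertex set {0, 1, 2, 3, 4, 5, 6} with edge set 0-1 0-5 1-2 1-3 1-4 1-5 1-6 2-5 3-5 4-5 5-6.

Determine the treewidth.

A width-2 tree decomposition is:
Bags: B1 = {1, 4, 5}  B2 = {1, 5, 6}  B3 = {0, 1, 5}  B4 = {1, 3, 5}  B5 = {1, 2, 5}
Tree: B1–B2, B2–B3, B3–B4, B1–B5
Every bag has size at most 3, so the width is 3 − 1 = 2 and tw(G) ≤ 2. Conversely, {0, 1, 5} is a clique of size 3, and the vertices of any clique must share a bag in every tree decomposition; so some bag has ≥ 3 vertices and tw(G) ≥ 2. Therefore the treewidth is 2.

2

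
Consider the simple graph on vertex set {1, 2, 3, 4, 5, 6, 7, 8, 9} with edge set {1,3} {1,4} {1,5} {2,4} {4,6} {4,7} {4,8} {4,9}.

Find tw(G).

1

A width-1 tree decomposition is:
Bags: B1 = {1, 5}  B2 = {1, 3}  B3 = {1, 4}  B4 = {4, 9}  B5 = {4, 8}  B6 = {4, 6}  B7 = {4, 7}  B8 = {2, 4}
Tree: B1–B2, B2–B3, B3–B4, B4–B5, B4–B6, B3–B7, B5–B8
Each bag holds 2 vertices, so the decomposition has width 1, which upper-bounds the treewidth. G has an edge, so its treewidth is at least 1. The upper and lower bounds meet at 1, so that is the treewidth.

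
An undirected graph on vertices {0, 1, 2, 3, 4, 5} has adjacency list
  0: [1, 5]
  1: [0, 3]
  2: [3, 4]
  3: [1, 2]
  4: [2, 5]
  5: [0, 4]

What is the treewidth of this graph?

2

A width-2 tree decomposition is:
Bags: B1 = {0, 1, 3}  B2 = {0, 2, 3}  B3 = {0, 2, 4}  B4 = {0, 4, 5}
Tree: B1–B2, B2–B3, B3–B4
Each bag holds 3 vertices, so the decomposition has width 2, which upper-bounds the treewidth. For the lower bound, G contains the cycle 0–1–3–2–4–5–0, so G is not a forest; only forests have treewidth ≤ 1, hence tw(G) ≥ 2. The upper and lower bounds meet at 2, so that is the treewidth.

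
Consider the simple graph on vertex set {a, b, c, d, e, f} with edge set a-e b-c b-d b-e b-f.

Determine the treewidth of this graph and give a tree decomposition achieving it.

Treewidth 1.
One such decomposition:
Bags: B1 = {b, e}  B2 = {a, e}  B3 = {b, d}  B4 = {b, f}  B5 = {b, c}
Tree: B1–B2, B1–B3, B1–B4, B4–B5

Each bag holds 2 vertices, so the decomposition has width 1, which upper-bounds the treewidth. Any graph with an edge has treewidth ≥ 1, and G has the edge e–b. Hence tw(G) = 1 exactly.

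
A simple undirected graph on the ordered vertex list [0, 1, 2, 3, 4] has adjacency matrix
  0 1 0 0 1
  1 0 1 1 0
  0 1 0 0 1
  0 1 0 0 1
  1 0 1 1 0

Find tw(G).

2

A width-2 tree decomposition is:
Bags: B1 = {0, 1, 4}  B2 = {1, 3, 4}  B3 = {1, 2, 4}
Tree: B1–B2, B2–B3
The largest bag has 3 vertices, giving width 2; this decomposition certifies tw(G) ≤ 2. For the lower bound, G contains the cycle 0–4–3–1–0, so G is not a forest; only forests have treewidth ≤ 1, hence tw(G) ≥ 2. Therefore the treewidth is 2.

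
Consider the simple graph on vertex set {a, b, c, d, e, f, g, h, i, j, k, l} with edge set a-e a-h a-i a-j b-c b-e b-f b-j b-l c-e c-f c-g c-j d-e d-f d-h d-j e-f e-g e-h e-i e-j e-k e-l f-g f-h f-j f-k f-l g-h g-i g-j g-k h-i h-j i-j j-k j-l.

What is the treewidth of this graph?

4

A width-4 tree decomposition is:
Bags: B1 = {c, e, f, g, j}  B2 = {e, f, g, j, k}  B3 = {b, c, e, f, j}  B4 = {e, f, g, h, j}  B5 = {e, g, h, i, j}  B6 = {a, e, h, i, j}  B7 = {d, e, f, h, j}  B8 = {b, e, f, j, l}
Tree: B1–B2, B1–B3, B1–B4, B4–B5, B5–B6, B4–B7, B3–B8
The largest bag has 5 vertices, giving width 4; this decomposition certifies tw(G) ≤ 4. For the lower bound, the 5 vertices {a, e, h, i, j} are pairwise adjacent, and any tree decomposition puts a clique entirely inside one bag — forcing width ≥ 4. Hence tw(G) = 4 exactly.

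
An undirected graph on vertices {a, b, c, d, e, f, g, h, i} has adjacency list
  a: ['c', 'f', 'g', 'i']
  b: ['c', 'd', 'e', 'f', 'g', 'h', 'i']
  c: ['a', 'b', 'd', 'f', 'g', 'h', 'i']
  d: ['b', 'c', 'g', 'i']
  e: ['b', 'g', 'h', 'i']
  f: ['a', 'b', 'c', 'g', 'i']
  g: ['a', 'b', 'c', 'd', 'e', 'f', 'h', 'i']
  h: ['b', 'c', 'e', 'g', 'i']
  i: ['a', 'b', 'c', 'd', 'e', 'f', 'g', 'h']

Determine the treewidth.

A width-4 tree decomposition is:
Bags: B1 = {a, c, f, g, i}  B2 = {b, c, f, g, i}  B3 = {b, c, d, g, i}  B4 = {b, c, g, h, i}  B5 = {b, e, g, h, i}
Tree: B1–B2, B2–B3, B2–B4, B4–B5
The largest bag has 5 vertices, giving width 4; this decomposition certifies tw(G) ≤ 4. Conversely, {a, c, f, g, i} is a clique of size 5, and the vertices of any clique must share a bag in every tree decomposition; so some bag has ≥ 5 vertices and tw(G) ≥ 4. Combining the bounds, tw(G) = 4.

4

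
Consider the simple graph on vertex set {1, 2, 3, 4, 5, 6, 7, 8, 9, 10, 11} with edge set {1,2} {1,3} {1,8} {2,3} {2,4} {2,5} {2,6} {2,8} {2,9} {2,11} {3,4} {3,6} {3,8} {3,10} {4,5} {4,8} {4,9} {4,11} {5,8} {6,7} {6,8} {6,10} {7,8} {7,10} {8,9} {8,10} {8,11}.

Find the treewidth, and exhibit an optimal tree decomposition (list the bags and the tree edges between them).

The largest bag has 4 vertices, giving width 3; this decomposition certifies tw(G) ≤ 3. For the lower bound, the 4 vertices {1, 2, 3, 8} are pairwise adjacent, and any tree decomposition puts a clique entirely inside one bag — forcing width ≥ 3. Hence tw(G) = 3 exactly.

Treewidth 3.
One such decomposition:
Bags: B1 = {2, 4, 8, 11}  B2 = {2, 3, 4, 8}  B3 = {2, 3, 6, 8}  B4 = {2, 4, 5, 8}  B5 = {2, 4, 8, 9}  B6 = {3, 6, 8, 10}  B7 = {6, 7, 8, 10}  B8 = {1, 2, 3, 8}
Tree: B1–B2, B2–B3, B2–B4, B1–B5, B3–B6, B6–B7, B2–B8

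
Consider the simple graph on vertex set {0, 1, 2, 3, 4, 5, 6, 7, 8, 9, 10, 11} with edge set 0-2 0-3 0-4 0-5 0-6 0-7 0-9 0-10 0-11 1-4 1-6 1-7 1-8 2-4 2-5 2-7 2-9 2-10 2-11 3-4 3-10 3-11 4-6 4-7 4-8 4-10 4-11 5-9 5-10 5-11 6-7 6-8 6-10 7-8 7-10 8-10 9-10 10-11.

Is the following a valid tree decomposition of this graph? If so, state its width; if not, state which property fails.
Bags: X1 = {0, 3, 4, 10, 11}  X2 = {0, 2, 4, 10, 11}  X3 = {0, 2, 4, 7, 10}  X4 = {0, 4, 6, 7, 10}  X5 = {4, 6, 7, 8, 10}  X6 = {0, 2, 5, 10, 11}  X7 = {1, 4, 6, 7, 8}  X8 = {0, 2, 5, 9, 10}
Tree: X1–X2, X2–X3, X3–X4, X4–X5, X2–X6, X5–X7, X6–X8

Checking the three conditions: (i) the bags cover all of {0, 1, 2, 3, 4, 5, 6, 7, 8, 9, 10, 11}; (ii) for each edge, some bag contains both endpoints; (iii) the bags containing any fixed vertex form a subtree. All hold, so the decomposition is valid with width 5 − 1 = 4.

Yes; width 4.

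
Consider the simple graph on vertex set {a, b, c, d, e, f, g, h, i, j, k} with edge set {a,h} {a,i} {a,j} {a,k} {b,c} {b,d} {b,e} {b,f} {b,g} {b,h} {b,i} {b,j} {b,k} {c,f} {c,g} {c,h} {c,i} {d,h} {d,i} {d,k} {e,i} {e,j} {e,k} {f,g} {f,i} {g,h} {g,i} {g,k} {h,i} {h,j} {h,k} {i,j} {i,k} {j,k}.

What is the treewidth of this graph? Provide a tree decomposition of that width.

Each bag holds 5 vertices, so the decomposition has width 4, which upper-bounds the treewidth. For the lower bound, the 5 vertices {a, h, i, j, k} are pairwise adjacent, and any tree decomposition puts a clique entirely inside one bag — forcing width ≥ 4. Therefore the treewidth is 4.

Treewidth 4.
Bags: B1 = {b, h, i, j, k}  B2 = {b, g, h, i, k}  B3 = {b, c, g, h, i}  B4 = {b, c, f, g, i}  B5 = {b, e, i, j, k}  B6 = {a, h, i, j, k}  B7 = {b, d, h, i, k}
Tree: B1–B2, B2–B3, B3–B4, B1–B5, B1–B6, B1–B7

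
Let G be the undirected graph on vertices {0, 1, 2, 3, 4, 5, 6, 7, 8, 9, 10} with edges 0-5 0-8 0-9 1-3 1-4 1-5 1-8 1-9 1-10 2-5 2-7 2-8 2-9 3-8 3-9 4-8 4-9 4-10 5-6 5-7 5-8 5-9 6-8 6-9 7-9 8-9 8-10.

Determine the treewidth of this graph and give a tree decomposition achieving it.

Every bag has size at most 4, so the width is 4 − 1 = 3 and tw(G) ≤ 3. On the other hand G contains the 4-clique {1, 3, 8, 9}. A clique must lie in a single bag of any decomposition, so no decomposition can have width below 3. Hence tw(G) = 3 exactly.

Treewidth 3.
One such decomposition:
Bags: B1 = {2, 5, 8, 9}  B2 = {1, 5, 8, 9}  B3 = {2, 5, 7, 9}  B4 = {1, 3, 8, 9}  B5 = {1, 4, 8, 9}  B6 = {1, 4, 8, 10}  B7 = {0, 5, 8, 9}  B8 = {5, 6, 8, 9}
Tree: B1–B2, B1–B3, B2–B4, B2–B5, B5–B6, B2–B7, B1–B8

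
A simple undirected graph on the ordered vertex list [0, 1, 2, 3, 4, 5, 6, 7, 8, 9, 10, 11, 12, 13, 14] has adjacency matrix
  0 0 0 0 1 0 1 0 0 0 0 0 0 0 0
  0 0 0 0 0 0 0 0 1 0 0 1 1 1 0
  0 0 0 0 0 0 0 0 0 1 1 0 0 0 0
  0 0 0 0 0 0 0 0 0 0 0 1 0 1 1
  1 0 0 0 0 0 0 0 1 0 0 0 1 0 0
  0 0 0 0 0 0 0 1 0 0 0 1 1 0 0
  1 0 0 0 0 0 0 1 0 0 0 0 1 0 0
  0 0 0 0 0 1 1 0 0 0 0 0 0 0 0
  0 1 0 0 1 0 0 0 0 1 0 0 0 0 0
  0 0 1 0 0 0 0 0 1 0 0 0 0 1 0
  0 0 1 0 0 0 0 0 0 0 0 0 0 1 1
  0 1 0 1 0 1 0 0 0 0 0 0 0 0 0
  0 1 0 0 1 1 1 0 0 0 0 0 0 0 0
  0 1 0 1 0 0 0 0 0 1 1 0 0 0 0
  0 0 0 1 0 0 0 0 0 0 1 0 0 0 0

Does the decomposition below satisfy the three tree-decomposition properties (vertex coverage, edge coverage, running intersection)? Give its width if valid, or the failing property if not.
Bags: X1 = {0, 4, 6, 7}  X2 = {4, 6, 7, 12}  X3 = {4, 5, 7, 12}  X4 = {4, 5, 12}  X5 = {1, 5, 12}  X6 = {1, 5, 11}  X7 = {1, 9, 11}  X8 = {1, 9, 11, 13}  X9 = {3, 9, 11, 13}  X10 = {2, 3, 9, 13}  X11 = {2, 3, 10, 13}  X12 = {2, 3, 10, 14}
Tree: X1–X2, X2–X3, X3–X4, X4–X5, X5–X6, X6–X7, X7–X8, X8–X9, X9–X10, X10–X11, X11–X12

A tree decomposition must satisfy three properties: every vertex lies in some bag; for every edge, both endpoints lie together in some bag; and for every vertex, the bags containing it form a connected subtree. Here vertex 8 appears in no bag, so the decomposition is invalid.

No — vertex 8 appears in no bag.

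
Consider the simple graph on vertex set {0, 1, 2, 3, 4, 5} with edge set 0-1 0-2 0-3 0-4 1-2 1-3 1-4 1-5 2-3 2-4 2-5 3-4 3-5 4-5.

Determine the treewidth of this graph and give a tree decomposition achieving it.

Treewidth 4.
One such decomposition:
Bags: B1 = {1, 2, 3, 4, 5}  B2 = {0, 1, 2, 3, 4}
Tree: B1–B2

Each bag holds 5 vertices, so the decomposition has width 4, which upper-bounds the treewidth. On the other hand G contains the 5-clique {0, 1, 2, 3, 4}. A clique must lie in a single bag of any decomposition, so no decomposition can have width below 4. Hence tw(G) = 4 exactly.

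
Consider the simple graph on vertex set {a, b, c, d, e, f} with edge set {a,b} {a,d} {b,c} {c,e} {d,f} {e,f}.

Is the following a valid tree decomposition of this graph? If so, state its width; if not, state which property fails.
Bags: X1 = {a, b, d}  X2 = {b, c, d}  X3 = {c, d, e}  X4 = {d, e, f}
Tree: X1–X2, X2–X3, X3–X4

Checking the three conditions: (i) the bags cover all of {a, b, c, d, e, f}; (ii) for each edge, some bag contains both endpoints; (iii) the bags containing any fixed vertex form a subtree. All hold, so the decomposition is valid with width 3 − 1 = 2.

Yes; width 2.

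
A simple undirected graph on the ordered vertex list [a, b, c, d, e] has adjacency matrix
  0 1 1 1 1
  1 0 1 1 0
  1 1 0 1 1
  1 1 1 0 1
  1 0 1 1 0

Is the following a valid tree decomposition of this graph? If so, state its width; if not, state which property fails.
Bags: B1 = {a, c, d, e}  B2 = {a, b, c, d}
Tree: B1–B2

Yes; width 3.

Checking the three conditions: (i) the bags cover all of {a, b, c, d, e}; (ii) for each edge, some bag contains both endpoints; (iii) the bags containing any fixed vertex form a subtree. All hold, so the decomposition is valid with width 4 − 1 = 3.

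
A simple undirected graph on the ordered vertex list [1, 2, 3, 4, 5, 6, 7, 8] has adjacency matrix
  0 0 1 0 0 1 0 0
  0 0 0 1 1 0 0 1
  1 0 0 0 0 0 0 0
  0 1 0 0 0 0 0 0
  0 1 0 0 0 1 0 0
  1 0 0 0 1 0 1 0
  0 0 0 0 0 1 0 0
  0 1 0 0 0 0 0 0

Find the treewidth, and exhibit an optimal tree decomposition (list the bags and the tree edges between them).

Treewidth 1.
Bags: B1 = {1, 6}  B2 = {5, 6}  B3 = {6, 7}  B4 = {2, 5}  B5 = {1, 3}  B6 = {2, 4}  B7 = {2, 8}
Tree: B1–B2, B1–B3, B2–B4, B1–B5, B4–B6, B4–B7

Every bag has size at most 2, so the width is 2 − 1 = 1 and tw(G) ≤ 1. Any graph with an edge has treewidth ≥ 1, and G has the edge 6–1. Therefore the treewidth is 1.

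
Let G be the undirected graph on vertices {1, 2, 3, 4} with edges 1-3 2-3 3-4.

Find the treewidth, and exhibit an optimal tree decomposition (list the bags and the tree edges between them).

Treewidth 1.
One such decomposition:
Bags: B1 = {3, 4}  B2 = {2, 3}  B3 = {1, 3}
Tree: B1–B2, B2–B3

Every bag has size at most 2, so the width is 2 − 1 = 1 and tw(G) ≤ 1. Since G has at least one edge (e.g. 3–4), it is not an edgeless graph, so tw(G) ≥ 1. Hence tw(G) = 1 exactly.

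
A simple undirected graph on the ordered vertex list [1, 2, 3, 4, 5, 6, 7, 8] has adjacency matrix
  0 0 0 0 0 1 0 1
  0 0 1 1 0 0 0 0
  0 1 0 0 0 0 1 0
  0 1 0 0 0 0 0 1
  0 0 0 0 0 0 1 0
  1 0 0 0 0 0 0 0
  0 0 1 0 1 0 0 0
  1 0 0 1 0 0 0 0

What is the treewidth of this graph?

A width-1 tree decomposition is:
Bags: B1 = {5, 7}  B2 = {3, 7}  B3 = {2, 3}  B4 = {2, 4}  B5 = {4, 8}  B6 = {1, 8}  B7 = {1, 6}
Tree: B1–B2, B2–B3, B3–B4, B4–B5, B5–B6, B6–B7
Each bag holds 2 vertices, so the decomposition has width 1, which upper-bounds the treewidth. Since G has at least one edge (e.g. 5–7), it is not an edgeless graph, so tw(G) ≥ 1. The upper and lower bounds meet at 1, so that is the treewidth.

1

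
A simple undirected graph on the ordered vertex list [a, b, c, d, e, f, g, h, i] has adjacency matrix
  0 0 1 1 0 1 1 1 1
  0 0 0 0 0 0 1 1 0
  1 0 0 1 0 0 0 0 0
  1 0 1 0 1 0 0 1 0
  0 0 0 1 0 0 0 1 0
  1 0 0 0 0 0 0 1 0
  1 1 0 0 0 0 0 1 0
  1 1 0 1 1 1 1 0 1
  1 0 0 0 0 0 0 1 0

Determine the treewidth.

2

A width-2 tree decomposition is:
Bags: B1 = {a, g, h}  B2 = {a, h, i}  B3 = {a, f, h}  B4 = {a, d, h}  B5 = {a, c, d}  B6 = {b, g, h}  B7 = {d, e, h}
Tree: B1–B2, B1–B3, B2–B4, B4–B5, B1–B6, B4–B7
The largest bag has 3 vertices, giving width 2; this decomposition certifies tw(G) ≤ 2. On the other hand G contains the 3-clique {d, e, h}. A clique must lie in a single bag of any decomposition, so no decomposition can have width below 2. Hence tw(G) = 2 exactly.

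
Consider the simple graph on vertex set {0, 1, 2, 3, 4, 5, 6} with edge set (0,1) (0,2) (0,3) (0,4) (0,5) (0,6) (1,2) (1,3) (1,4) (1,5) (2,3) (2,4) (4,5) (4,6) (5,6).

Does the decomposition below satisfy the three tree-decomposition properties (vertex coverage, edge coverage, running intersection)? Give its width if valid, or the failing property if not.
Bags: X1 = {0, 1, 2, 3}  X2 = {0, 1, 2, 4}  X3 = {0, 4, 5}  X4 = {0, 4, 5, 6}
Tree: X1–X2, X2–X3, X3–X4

No — edge (1,5) lies in no bag.

A tree decomposition must satisfy three properties: every vertex lies in some bag; for every edge, both endpoints lie together in some bag; and for every vertex, the bags containing it form a connected subtree. Here edge (1,5) lies in no bag, so the decomposition is invalid.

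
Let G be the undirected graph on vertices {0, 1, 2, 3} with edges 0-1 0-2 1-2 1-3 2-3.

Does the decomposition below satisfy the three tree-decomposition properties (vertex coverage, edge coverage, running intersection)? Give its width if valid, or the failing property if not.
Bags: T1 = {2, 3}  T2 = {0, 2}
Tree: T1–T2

A tree decomposition must satisfy three properties: every vertex lies in some bag; for every edge, both endpoints lie together in some bag; and for every vertex, the bags containing it form a connected subtree. Here vertex 1 appears in no bag, so the decomposition is invalid.

No — vertex 1 appears in no bag.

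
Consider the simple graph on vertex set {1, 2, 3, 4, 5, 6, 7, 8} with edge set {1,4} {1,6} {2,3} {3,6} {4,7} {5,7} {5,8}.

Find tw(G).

1

A width-1 tree decomposition is:
Bags: B1 = {2, 3}  B2 = {3, 6}  B3 = {1, 6}  B4 = {1, 4}  B5 = {4, 7}  B6 = {5, 7}  B7 = {5, 8}
Tree: B1–B2, B2–B3, B3–B4, B4–B5, B5–B6, B6–B7
The largest bag has 2 vertices, giving width 1; this decomposition certifies tw(G) ≤ 1. G has an edge, so its treewidth is at least 1. Combining the bounds, tw(G) = 1.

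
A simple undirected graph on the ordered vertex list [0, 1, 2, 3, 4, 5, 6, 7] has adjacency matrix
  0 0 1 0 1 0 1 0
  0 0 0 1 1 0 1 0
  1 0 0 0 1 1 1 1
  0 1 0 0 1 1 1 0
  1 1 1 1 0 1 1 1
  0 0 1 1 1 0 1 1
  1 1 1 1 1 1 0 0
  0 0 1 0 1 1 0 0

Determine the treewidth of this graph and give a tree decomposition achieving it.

Treewidth 3.
Bags: B1 = {0, 2, 4, 6}  B2 = {2, 4, 5, 6}  B3 = {2, 4, 5, 7}  B4 = {3, 4, 5, 6}  B5 = {1, 3, 4, 6}
Tree: B1–B2, B2–B3, B2–B4, B4–B5

The largest bag has 4 vertices, giving width 3; this decomposition certifies tw(G) ≤ 3. For the lower bound, the 4 vertices {1, 3, 4, 6} are pairwise adjacent, and any tree decomposition puts a clique entirely inside one bag — forcing width ≥ 3. Hence tw(G) = 3 exactly.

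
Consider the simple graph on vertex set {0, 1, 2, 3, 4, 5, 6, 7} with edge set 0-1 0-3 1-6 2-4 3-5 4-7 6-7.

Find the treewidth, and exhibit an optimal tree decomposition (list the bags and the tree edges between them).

Treewidth 1.
One such decomposition:
Bags: B1 = {2, 4}  B2 = {4, 7}  B3 = {6, 7}  B4 = {1, 6}  B5 = {0, 1}  B6 = {0, 3}  B7 = {3, 5}
Tree: B1–B2, B2–B3, B3–B4, B4–B5, B5–B6, B6–B7

The largest bag has 2 vertices, giving width 1; this decomposition certifies tw(G) ≤ 1. Since G has at least one edge (e.g. 2–4), it is not an edgeless graph, so tw(G) ≥ 1. Therefore the treewidth is 1.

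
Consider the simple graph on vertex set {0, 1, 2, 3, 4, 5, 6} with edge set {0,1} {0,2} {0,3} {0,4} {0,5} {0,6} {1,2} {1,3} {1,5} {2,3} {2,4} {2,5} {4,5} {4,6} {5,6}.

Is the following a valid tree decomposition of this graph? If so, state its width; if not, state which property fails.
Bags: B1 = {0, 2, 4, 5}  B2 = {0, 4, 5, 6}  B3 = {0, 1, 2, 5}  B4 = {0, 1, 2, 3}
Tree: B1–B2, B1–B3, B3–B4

Yes; width 3.

Vertex coverage: the bags together contain {0, 1, 2, 3, 4, 5, 6}, the full vertex set. Edge coverage: each edge of G has both endpoints in at least one bag. Running intersection: for every vertex, the bags containing it form a connected subtree. All three properties hold, so this is a valid tree decomposition of width max|bag| − 1 = 3, and hence tw(G) ≤ 3.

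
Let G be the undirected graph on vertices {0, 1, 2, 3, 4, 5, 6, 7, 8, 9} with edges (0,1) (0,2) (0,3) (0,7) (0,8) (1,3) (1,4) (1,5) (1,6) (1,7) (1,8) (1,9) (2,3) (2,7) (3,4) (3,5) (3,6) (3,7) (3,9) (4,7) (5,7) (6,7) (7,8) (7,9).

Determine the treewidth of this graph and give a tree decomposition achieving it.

Treewidth 3.
One optimal decomposition is:
Bags: B1 = {1, 3, 6, 7}  B2 = {0, 1, 3, 7}  B3 = {0, 2, 3, 7}  B4 = {1, 3, 4, 7}  B5 = {1, 3, 5, 7}  B6 = {1, 3, 7, 9}  B7 = {0, 1, 7, 8}
Tree: B1–B2, B2–B3, B1–B4, B1–B5, B5–B6, B2–B7

The largest bag has 4 vertices, giving width 3; this decomposition certifies tw(G) ≤ 3. For the lower bound, the 4 vertices {0, 1, 7, 8} are pairwise adjacent, and any tree decomposition puts a clique entirely inside one bag — forcing width ≥ 3. Hence tw(G) = 3 exactly.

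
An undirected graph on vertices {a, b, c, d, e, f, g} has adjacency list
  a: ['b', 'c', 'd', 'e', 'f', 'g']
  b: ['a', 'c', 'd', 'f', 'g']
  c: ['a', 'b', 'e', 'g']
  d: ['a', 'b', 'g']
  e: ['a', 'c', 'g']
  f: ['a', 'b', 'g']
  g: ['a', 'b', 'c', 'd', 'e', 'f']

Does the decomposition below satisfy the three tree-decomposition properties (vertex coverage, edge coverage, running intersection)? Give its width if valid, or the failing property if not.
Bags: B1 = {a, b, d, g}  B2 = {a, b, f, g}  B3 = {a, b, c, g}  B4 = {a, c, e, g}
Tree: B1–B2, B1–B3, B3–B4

Yes; width 3.

Every vertex of G appears in some bag (union = {a, b, c, d, e, f, g}); every edge is covered by a bag; and for each vertex v the set of bags containing v is connected in the bag tree. The decomposition is therefore valid. The largest bag has 4 vertices, so the width is 3.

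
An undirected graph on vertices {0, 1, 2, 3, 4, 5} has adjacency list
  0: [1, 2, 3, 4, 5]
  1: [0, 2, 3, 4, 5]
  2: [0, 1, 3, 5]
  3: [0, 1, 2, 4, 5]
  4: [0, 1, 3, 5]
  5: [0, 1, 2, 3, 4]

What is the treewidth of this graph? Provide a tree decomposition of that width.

Treewidth 4.
Bags: B1 = {0, 1, 3, 4, 5}  B2 = {0, 1, 2, 3, 5}
Tree: B1–B2

Every bag has size at most 5, so the width is 5 − 1 = 4 and tw(G) ≤ 4. Conversely, {0, 1, 2, 3, 5} is a clique of size 5, and the vertices of any clique must share a bag in every tree decomposition; so some bag has ≥ 5 vertices and tw(G) ≥ 4. The upper and lower bounds meet at 4, so that is the treewidth.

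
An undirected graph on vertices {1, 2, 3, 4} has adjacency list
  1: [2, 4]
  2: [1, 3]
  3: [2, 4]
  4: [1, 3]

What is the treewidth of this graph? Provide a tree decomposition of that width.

Every bag has size at most 3, so the width is 3 − 1 = 2 and tw(G) ≤ 2. The edges 4–1–2–3–4 form a cycle, so G is not a tree and its treewidth is at least 2. Hence tw(G) = 2 exactly.

Treewidth 2.
Bags: B1 = {1, 2, 4}  B2 = {2, 3, 4}
Tree: B1–B2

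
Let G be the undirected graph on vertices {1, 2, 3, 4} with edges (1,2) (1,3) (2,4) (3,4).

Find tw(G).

A width-2 tree decomposition is:
Bags: B1 = {1, 2, 4}  B2 = {1, 3, 4}
Tree: B1–B2
The largest bag has 3 vertices, giving width 2; this decomposition certifies tw(G) ≤ 2. For the lower bound, G contains the cycle 4–2–1–3–4, so G is not a forest; only forests have treewidth ≤ 1, hence tw(G) ≥ 2. Hence tw(G) = 2 exactly.

2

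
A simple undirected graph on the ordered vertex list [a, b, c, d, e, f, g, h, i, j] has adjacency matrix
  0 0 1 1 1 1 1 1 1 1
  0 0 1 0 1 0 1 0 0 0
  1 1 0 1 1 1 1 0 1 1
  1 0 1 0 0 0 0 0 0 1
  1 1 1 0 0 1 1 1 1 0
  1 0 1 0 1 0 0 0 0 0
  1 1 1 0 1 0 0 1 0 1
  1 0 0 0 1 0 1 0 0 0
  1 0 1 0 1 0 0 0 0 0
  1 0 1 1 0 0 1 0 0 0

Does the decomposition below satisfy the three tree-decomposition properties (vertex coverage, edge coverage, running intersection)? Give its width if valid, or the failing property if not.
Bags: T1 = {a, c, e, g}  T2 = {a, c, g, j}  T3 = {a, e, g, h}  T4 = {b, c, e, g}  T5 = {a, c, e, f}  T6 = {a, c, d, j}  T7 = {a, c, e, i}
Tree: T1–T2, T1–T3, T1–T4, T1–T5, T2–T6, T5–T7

Yes; width 3.

Every vertex of G appears in some bag (union = {a, b, c, d, e, f, g, h, i, j}); every edge is covered by a bag; and for each vertex v the set of bags containing v is connected in the bag tree. The decomposition is therefore valid. The largest bag has 4 vertices, so the width is 3.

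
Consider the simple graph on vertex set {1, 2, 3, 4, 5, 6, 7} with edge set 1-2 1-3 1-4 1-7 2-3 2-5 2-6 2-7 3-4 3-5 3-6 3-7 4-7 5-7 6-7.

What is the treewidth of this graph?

3

A width-3 tree decomposition is:
Bags: B1 = {1, 2, 3, 7}  B2 = {2, 3, 6, 7}  B3 = {2, 3, 5, 7}  B4 = {1, 3, 4, 7}
Tree: B1–B2, B2–B3, B1–B4
Each bag holds 4 vertices, so the decomposition has width 3, which upper-bounds the treewidth. Conversely, {1, 2, 3, 7} is a clique of size 4, and the vertices of any clique must share a bag in every tree decomposition; so some bag has ≥ 4 vertices and tw(G) ≥ 3. Hence tw(G) = 3 exactly.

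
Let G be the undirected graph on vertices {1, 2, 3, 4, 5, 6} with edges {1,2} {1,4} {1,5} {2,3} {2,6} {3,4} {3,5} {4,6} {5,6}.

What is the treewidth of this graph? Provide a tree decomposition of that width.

The largest bag has 4 vertices, giving width 3; this decomposition certifies tw(G) ≤ 3. For the lower bound: the 4 vertex sets {2,3}, {1,4}, {6}, {5} are disjoint, each induces a connected subgraph, and every pair is joined by at least one edge of G. Contracting each set to a single vertex therefore yields K_{4} as a minor, and since treewidth is minor-monotone, tw(G) ≥ tw(K_{4}) = 3. The upper and lower bounds meet at 3, so that is the treewidth.

Treewidth 3.
One optimal decomposition is:
Bags: B1 = {1, 2, 3, 6}  B2 = {1, 3, 4, 6}  B3 = {1, 3, 5, 6}
Tree: B1–B2, B2–B3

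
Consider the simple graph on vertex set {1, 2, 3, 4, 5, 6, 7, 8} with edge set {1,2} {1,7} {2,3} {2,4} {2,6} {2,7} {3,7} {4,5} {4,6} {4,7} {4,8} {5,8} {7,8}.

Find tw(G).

A width-2 tree decomposition is:
Bags: B1 = {1, 2, 7}  B2 = {2, 4, 7}  B3 = {2, 3, 7}  B4 = {4, 7, 8}  B5 = {4, 5, 8}  B6 = {2, 4, 6}
Tree: B1–B2, B2–B3, B2–B4, B4–B5, B2–B6
Each bag holds 3 vertices, so the decomposition has width 2, which upper-bounds the treewidth. Conversely, {4, 5, 8} is a clique of size 3, and the vertices of any clique must share a bag in every tree decomposition; so some bag has ≥ 3 vertices and tw(G) ≥ 2. The upper and lower bounds meet at 2, so that is the treewidth.

2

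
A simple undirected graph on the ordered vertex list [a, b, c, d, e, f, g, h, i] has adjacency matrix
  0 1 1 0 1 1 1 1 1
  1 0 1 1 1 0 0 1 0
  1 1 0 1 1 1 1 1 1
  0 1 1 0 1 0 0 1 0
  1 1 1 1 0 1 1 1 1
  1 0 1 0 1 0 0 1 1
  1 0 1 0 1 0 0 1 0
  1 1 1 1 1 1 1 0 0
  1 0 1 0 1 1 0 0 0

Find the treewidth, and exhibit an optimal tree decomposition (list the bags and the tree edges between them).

Treewidth 4.
One optimal decomposition is:
Bags: B1 = {a, b, c, e, h}  B2 = {a, c, e, f, h}  B3 = {a, c, e, f, i}  B4 = {a, c, e, g, h}  B5 = {b, c, d, e, h}
Tree: B1–B2, B2–B3, B1–B4, B1–B5

The largest bag has 5 vertices, giving width 4; this decomposition certifies tw(G) ≤ 4. On the other hand G contains the 5-clique {b, c, d, e, h}. A clique must lie in a single bag of any decomposition, so no decomposition can have width below 4. Therefore the treewidth is 4.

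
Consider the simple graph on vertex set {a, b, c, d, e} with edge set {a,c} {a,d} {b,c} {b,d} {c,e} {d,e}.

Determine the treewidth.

A width-2 tree decomposition is:
Bags: B1 = {a, c, d}  B2 = {b, c, d}  B3 = {c, d, e}
Tree: B1–B2, B2–B3
The largest bag has 3 vertices, giving width 2; this decomposition certifies tw(G) ≤ 2. The edges a–d–b–c–a form a cycle, so G is not a tree and its treewidth is at least 2. Combining the bounds, tw(G) = 2.

2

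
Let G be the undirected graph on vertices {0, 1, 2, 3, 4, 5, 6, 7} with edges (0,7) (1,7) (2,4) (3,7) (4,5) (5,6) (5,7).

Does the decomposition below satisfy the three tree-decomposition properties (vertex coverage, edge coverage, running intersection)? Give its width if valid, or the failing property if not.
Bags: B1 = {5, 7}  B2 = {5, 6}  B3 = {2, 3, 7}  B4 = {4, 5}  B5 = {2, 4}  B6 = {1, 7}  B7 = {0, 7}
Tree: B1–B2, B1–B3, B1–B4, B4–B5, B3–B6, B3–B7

A tree decomposition must satisfy three properties: every vertex lies in some bag; for every edge, both endpoints lie together in some bag; and for every vertex, the bags containing it form a connected subtree. Here bags containing vertex 2 are not connected in the tree, so the decomposition is invalid.

No — bags containing vertex 2 are not connected in the tree.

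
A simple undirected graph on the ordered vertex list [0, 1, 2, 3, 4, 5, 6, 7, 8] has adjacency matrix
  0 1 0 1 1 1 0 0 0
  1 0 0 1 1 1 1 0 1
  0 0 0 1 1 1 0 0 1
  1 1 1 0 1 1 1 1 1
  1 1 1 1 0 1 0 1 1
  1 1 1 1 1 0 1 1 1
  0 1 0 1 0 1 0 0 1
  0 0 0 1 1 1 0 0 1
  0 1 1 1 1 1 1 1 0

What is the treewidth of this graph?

4

A width-4 tree decomposition is:
Bags: B1 = {1, 3, 4, 5, 8}  B2 = {3, 4, 5, 7, 8}  B3 = {2, 3, 4, 5, 8}  B4 = {0, 1, 3, 4, 5}  B5 = {1, 3, 5, 6, 8}
Tree: B1–B2, B2–B3, B1–B4, B1–B5
The largest bag has 5 vertices, giving width 4; this decomposition certifies tw(G) ≤ 4. For the lower bound, the 5 vertices {0, 1, 3, 4, 5} are pairwise adjacent, and any tree decomposition puts a clique entirely inside one bag — forcing width ≥ 4. Therefore the treewidth is 4.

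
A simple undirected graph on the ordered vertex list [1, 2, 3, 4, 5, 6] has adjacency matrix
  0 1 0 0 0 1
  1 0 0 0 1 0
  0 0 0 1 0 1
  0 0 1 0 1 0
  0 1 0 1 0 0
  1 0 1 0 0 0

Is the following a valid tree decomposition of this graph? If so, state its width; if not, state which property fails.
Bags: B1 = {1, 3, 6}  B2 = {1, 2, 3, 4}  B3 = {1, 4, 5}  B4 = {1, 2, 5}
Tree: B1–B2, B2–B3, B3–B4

A tree decomposition must satisfy three properties: every vertex lies in some bag; for every edge, both endpoints lie together in some bag; and for every vertex, the bags containing it form a connected subtree. Here bags containing vertex 2 are not connected in the tree, so the decomposition is invalid.

No — bags containing vertex 2 are not connected in the tree.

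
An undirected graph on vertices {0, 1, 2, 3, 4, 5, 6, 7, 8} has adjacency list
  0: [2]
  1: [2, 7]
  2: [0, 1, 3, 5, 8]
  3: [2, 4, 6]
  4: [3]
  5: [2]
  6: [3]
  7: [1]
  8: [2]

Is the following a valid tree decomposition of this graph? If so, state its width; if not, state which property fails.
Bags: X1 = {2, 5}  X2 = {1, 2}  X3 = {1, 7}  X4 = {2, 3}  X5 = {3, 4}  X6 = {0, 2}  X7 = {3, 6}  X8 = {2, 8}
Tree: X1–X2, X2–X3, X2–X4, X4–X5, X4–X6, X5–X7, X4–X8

Checking the three conditions: (i) the bags cover all of {0, 1, 2, 3, 4, 5, 6, 7, 8}; (ii) for each edge, some bag contains both endpoints; (iii) the bags containing any fixed vertex form a subtree. All hold, so the decomposition is valid with width 2 − 1 = 1.

Yes; width 1.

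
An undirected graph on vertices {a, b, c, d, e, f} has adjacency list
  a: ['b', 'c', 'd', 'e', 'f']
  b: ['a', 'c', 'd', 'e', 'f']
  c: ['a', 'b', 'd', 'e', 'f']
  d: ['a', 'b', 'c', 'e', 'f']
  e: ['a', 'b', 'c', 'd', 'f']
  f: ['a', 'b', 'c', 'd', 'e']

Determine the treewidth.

5

A width-5 tree decomposition is:
Bags: B1 = {a, b, c, d, e, f}
Tree: (single bag)
With just one bag of size 6, the width is 6 − 1 = 5, so tw(G) ≤ 5. Conversely, {a, b, c, d, e, f} is a clique of size 6, and the vertices of any clique must share a bag in every tree decomposition; so some bag has ≥ 6 vertices and tw(G) ≥ 5. Combining the bounds, tw(G) = 5.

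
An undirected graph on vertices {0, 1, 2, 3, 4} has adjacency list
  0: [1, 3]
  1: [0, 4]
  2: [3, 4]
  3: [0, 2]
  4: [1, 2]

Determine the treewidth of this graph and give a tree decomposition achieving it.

Treewidth 2.
One such decomposition:
Bags: B1 = {0, 1, 4}  B2 = {0, 3, 4}  B3 = {2, 3, 4}
Tree: B1–B2, B2–B3

Every bag has size at most 3, so the width is 3 − 1 = 2 and tw(G) ≤ 2. Since 4–1–0–3–2–4 is a cycle in G, G is not acyclic. Forests are exactly the graphs of treewidth ≤ 1, so tw(G) ≥ 2. Hence tw(G) = 2 exactly.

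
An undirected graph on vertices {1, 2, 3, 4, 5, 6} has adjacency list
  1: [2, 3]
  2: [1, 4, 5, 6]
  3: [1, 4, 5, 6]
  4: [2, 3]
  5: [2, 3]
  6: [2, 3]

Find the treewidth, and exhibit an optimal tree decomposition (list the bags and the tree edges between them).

Every bag has size at most 3, so the width is 3 − 1 = 2 and tw(G) ≤ 2. The edges 1–2–6–3–1 form a cycle, so G is not a tree and its treewidth is at least 2. Therefore the treewidth is 2.

Treewidth 2.
One such decomposition:
Bags: B1 = {1, 2, 3}  B2 = {2, 3, 6}  B3 = {2, 3, 5}  B4 = {2, 3, 4}
Tree: B1–B2, B2–B3, B3–B4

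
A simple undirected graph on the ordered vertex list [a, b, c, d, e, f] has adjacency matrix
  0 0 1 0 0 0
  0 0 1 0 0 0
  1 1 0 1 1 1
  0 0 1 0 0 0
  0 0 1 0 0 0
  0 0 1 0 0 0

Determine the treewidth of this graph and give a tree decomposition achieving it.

Treewidth 1.
Bags: B1 = {b, c}  B2 = {a, c}  B3 = {c, f}  B4 = {c, e}  B5 = {c, d}
Tree: B1–B2, B2–B3, B1–B4, B3–B5

Each bag holds 2 vertices, so the decomposition has width 1, which upper-bounds the treewidth. Any graph with an edge has treewidth ≥ 1, and G has the edge b–c. Hence tw(G) = 1 exactly.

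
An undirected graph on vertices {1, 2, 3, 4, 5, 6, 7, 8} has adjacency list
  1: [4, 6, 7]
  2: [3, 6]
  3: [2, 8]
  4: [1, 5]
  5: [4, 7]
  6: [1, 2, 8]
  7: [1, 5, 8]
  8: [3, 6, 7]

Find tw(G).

A width-2 tree decomposition is:
Bags: B1 = {2, 3, 6}  B2 = {3, 6, 8}  B3 = {1, 6, 8}  B4 = {1, 7, 8}  B5 = {1, 4, 7}  B6 = {4, 5, 7}
Tree: B1–B2, B2–B3, B3–B4, B4–B5, B5–B6
Every bag has size at most 3, so the width is 3 − 1 = 2 and tw(G) ≤ 2. Since 2–3–8–6–2 is a cycle in G, G is not acyclic. Forests are exactly the graphs of treewidth ≤ 1, so tw(G) ≥ 2. Hence tw(G) = 2 exactly.

2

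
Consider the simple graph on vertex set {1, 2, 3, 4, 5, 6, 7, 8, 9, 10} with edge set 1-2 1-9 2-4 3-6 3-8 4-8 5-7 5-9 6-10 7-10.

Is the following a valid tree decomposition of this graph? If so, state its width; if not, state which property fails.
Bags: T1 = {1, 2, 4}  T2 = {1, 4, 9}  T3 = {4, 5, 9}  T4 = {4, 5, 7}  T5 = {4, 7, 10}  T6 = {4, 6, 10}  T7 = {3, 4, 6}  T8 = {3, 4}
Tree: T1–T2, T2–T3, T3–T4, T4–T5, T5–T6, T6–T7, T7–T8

No — vertex 8 appears in no bag.

A tree decomposition must satisfy three properties: every vertex lies in some bag; for every edge, both endpoints lie together in some bag; and for every vertex, the bags containing it form a connected subtree. Here vertex 8 appears in no bag, so the decomposition is invalid.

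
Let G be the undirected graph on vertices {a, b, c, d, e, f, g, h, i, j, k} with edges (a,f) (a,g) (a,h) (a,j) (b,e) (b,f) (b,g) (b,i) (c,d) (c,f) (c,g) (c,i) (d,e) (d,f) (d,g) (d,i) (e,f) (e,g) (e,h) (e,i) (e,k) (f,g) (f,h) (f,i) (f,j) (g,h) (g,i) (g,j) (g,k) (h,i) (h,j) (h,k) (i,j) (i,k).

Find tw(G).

4

A width-4 tree decomposition is:
Bags: B1 = {e, f, g, h, i}  B2 = {e, g, h, i, k}  B3 = {d, e, f, g, i}  B4 = {b, e, f, g, i}  B5 = {f, g, h, i, j}  B6 = {a, f, g, h, j}  B7 = {c, d, f, g, i}
Tree: B1–B2, B1–B3, B3–B4, B1–B5, B5–B6, B3–B7
The largest bag has 5 vertices, giving width 4; this decomposition certifies tw(G) ≤ 4. For the lower bound, the 5 vertices {a, f, g, h, j} are pairwise adjacent, and any tree decomposition puts a clique entirely inside one bag — forcing width ≥ 4. The upper and lower bounds meet at 4, so that is the treewidth.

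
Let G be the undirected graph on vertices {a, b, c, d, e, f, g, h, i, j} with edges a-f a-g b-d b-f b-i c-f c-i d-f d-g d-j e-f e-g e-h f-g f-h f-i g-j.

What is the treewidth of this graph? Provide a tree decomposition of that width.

Each bag holds 3 vertices, so the decomposition has width 2, which upper-bounds the treewidth. Conversely, {d, g, j} is a clique of size 3, and the vertices of any clique must share a bag in every tree decomposition; so some bag has ≥ 3 vertices and tw(G) ≥ 2. Combining the bounds, tw(G) = 2.

Treewidth 2.
One such decomposition:
Bags: B1 = {d, f, g}  B2 = {e, f, g}  B3 = {e, f, h}  B4 = {b, d, f}  B5 = {b, f, i}  B6 = {c, f, i}  B7 = {d, g, j}  B8 = {a, f, g}
Tree: B1–B2, B2–B3, B1–B4, B4–B5, B5–B6, B1–B7, B1–B8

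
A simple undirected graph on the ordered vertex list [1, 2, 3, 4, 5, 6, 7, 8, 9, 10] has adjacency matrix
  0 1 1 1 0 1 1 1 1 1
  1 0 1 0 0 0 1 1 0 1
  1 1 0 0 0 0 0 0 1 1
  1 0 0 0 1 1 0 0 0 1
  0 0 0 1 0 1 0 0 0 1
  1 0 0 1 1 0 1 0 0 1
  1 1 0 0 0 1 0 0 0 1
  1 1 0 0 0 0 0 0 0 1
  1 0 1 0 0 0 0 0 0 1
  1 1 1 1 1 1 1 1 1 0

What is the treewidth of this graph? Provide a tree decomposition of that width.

The largest bag has 4 vertices, giving width 3; this decomposition certifies tw(G) ≤ 3. For the lower bound, the 4 vertices {1, 3, 9, 10} are pairwise adjacent, and any tree decomposition puts a clique entirely inside one bag — forcing width ≥ 3. Combining the bounds, tw(G) = 3.

Treewidth 3.
One such decomposition:
Bags: B1 = {1, 2, 7, 10}  B2 = {1, 6, 7, 10}  B3 = {1, 4, 6, 10}  B4 = {1, 2, 3, 10}  B5 = {1, 3, 9, 10}  B6 = {4, 5, 6, 10}  B7 = {1, 2, 8, 10}
Tree: B1–B2, B2–B3, B1–B4, B4–B5, B3–B6, B1–B7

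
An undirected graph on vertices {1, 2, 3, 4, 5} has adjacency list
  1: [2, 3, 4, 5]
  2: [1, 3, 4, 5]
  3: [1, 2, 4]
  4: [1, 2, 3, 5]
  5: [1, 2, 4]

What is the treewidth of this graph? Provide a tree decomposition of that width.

Treewidth 3.
One such decomposition:
Bags: B1 = {1, 2, 4, 5}  B2 = {1, 2, 3, 4}
Tree: B1–B2

The largest bag has 4 vertices, giving width 3; this decomposition certifies tw(G) ≤ 3. For the lower bound, the 4 vertices {1, 2, 3, 4} are pairwise adjacent, and any tree decomposition puts a clique entirely inside one bag — forcing width ≥ 3. The upper and lower bounds meet at 3, so that is the treewidth.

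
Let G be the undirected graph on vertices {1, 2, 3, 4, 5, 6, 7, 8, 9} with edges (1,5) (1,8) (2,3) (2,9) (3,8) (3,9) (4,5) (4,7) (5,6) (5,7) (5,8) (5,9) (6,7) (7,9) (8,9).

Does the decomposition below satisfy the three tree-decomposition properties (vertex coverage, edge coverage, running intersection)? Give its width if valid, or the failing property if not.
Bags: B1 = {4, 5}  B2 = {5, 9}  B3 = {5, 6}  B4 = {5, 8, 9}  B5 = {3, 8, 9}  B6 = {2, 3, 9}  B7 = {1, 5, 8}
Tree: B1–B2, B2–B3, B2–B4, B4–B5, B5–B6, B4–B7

No — vertex 7 appears in no bag.

A tree decomposition must satisfy three properties: every vertex lies in some bag; for every edge, both endpoints lie together in some bag; and for every vertex, the bags containing it form a connected subtree. Here vertex 7 appears in no bag, so the decomposition is invalid.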